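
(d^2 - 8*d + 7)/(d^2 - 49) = (d - 1)/(d + 7)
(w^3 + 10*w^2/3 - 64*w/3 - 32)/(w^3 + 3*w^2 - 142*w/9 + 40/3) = 3*(3*w^2 - 8*w - 16)/(9*w^2 - 27*w + 20)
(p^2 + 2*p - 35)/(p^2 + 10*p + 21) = (p - 5)/(p + 3)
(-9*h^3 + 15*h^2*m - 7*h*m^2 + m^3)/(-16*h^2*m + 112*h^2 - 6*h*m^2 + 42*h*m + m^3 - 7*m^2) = (9*h^3 - 15*h^2*m + 7*h*m^2 - m^3)/(16*h^2*m - 112*h^2 + 6*h*m^2 - 42*h*m - m^3 + 7*m^2)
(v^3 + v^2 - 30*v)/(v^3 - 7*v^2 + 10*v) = (v + 6)/(v - 2)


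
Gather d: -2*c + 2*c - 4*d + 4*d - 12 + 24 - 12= 0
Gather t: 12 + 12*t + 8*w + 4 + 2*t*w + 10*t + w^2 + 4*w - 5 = t*(2*w + 22) + w^2 + 12*w + 11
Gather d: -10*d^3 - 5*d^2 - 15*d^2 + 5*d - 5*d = -10*d^3 - 20*d^2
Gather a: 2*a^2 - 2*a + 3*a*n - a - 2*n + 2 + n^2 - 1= 2*a^2 + a*(3*n - 3) + n^2 - 2*n + 1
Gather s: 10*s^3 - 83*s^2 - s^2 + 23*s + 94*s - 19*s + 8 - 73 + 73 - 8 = 10*s^3 - 84*s^2 + 98*s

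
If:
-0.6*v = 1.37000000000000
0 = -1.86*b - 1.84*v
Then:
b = 2.26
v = -2.28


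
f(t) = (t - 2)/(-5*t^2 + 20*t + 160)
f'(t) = (t - 2)*(10*t - 20)/(-5*t^2 + 20*t + 160)^2 + 1/(-5*t^2 + 20*t + 160)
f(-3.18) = -0.11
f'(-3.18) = 0.15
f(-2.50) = -0.06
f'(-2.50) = 0.05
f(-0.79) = -0.02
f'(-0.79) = 0.01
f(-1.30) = -0.03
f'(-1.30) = 0.01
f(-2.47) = -0.06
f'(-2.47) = 0.04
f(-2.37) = -0.05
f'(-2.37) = 0.04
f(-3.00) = -0.09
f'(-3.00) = 0.10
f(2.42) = 0.00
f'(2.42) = 0.01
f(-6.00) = 0.06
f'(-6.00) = 0.03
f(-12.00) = 0.02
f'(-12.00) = 0.00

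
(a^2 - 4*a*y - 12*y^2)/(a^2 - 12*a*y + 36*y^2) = (-a - 2*y)/(-a + 6*y)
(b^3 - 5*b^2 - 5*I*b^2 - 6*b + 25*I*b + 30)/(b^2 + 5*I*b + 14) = (b^2 - b*(5 + 3*I) + 15*I)/(b + 7*I)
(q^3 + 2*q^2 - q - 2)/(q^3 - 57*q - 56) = (q^2 + q - 2)/(q^2 - q - 56)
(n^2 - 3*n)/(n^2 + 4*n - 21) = n/(n + 7)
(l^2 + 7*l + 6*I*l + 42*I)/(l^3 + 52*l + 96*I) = (l + 7)/(l^2 - 6*I*l + 16)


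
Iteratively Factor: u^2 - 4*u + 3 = (u - 1)*(u - 3)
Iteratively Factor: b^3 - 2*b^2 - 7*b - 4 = (b + 1)*(b^2 - 3*b - 4) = (b - 4)*(b + 1)*(b + 1)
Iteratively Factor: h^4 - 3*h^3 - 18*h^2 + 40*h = (h - 2)*(h^3 - h^2 - 20*h) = (h - 5)*(h - 2)*(h^2 + 4*h) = h*(h - 5)*(h - 2)*(h + 4)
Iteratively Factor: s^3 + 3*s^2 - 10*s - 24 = (s + 2)*(s^2 + s - 12) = (s - 3)*(s + 2)*(s + 4)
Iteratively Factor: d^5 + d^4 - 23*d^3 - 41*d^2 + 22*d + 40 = (d - 1)*(d^4 + 2*d^3 - 21*d^2 - 62*d - 40) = (d - 1)*(d + 4)*(d^3 - 2*d^2 - 13*d - 10) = (d - 1)*(d + 2)*(d + 4)*(d^2 - 4*d - 5) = (d - 5)*(d - 1)*(d + 2)*(d + 4)*(d + 1)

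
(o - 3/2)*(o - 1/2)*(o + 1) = o^3 - o^2 - 5*o/4 + 3/4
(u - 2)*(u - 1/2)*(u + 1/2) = u^3 - 2*u^2 - u/4 + 1/2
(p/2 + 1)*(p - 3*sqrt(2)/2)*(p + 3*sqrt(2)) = p^3/2 + p^2 + 3*sqrt(2)*p^2/4 - 9*p/2 + 3*sqrt(2)*p/2 - 9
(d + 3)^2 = d^2 + 6*d + 9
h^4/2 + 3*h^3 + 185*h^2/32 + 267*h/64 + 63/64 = (h/2 + 1/4)*(h + 3/4)*(h + 7/4)*(h + 3)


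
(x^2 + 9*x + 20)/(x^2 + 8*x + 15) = (x + 4)/(x + 3)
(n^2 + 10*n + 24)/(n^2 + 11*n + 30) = (n + 4)/(n + 5)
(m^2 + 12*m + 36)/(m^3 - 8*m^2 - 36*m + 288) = (m + 6)/(m^2 - 14*m + 48)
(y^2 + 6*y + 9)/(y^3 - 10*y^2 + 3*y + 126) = (y + 3)/(y^2 - 13*y + 42)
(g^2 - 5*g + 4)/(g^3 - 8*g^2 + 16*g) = (g - 1)/(g*(g - 4))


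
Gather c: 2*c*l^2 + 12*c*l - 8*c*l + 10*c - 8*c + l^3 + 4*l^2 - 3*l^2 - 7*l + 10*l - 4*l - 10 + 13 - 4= c*(2*l^2 + 4*l + 2) + l^3 + l^2 - l - 1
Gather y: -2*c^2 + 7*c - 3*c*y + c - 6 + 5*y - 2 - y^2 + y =-2*c^2 + 8*c - y^2 + y*(6 - 3*c) - 8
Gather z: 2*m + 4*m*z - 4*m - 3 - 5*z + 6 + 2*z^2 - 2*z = -2*m + 2*z^2 + z*(4*m - 7) + 3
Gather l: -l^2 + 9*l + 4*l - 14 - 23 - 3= -l^2 + 13*l - 40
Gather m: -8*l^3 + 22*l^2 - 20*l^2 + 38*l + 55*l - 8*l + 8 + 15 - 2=-8*l^3 + 2*l^2 + 85*l + 21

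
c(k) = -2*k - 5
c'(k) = -2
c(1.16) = -7.32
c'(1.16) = -2.00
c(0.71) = -6.42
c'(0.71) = -2.00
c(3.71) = -12.42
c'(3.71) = -2.00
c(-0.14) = -4.72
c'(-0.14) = -2.00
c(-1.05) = -2.90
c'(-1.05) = -2.00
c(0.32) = -5.64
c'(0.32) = -2.00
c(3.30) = -11.60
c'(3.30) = -2.00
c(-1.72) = -1.56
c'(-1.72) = -2.00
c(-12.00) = 19.00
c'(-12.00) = -2.00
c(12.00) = -29.00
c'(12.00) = -2.00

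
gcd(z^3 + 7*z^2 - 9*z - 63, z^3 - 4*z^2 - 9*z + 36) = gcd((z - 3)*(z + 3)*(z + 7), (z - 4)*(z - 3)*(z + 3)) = z^2 - 9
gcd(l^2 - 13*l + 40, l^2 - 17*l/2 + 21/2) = 1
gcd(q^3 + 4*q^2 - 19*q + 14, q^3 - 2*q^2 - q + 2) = q^2 - 3*q + 2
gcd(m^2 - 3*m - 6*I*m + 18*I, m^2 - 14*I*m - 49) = 1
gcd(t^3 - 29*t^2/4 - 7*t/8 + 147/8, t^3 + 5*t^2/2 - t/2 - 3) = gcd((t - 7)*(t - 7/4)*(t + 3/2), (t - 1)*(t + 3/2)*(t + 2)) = t + 3/2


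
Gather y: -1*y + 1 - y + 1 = 2 - 2*y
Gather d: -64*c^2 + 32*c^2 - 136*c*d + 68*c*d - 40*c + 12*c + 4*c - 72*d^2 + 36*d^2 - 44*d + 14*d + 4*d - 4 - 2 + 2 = -32*c^2 - 24*c - 36*d^2 + d*(-68*c - 26) - 4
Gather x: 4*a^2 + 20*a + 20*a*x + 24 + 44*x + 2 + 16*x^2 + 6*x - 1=4*a^2 + 20*a + 16*x^2 + x*(20*a + 50) + 25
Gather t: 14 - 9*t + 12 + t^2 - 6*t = t^2 - 15*t + 26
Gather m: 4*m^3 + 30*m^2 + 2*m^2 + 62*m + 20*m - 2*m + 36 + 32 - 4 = 4*m^3 + 32*m^2 + 80*m + 64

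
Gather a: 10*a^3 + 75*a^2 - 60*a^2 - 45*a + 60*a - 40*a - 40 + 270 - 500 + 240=10*a^3 + 15*a^2 - 25*a - 30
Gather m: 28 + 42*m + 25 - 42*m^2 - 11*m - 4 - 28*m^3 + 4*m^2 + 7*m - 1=-28*m^3 - 38*m^2 + 38*m + 48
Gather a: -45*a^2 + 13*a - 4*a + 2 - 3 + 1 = -45*a^2 + 9*a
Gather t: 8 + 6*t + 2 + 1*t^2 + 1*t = t^2 + 7*t + 10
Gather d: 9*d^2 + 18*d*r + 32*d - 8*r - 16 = 9*d^2 + d*(18*r + 32) - 8*r - 16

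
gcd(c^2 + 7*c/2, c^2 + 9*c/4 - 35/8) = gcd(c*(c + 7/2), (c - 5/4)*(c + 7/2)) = c + 7/2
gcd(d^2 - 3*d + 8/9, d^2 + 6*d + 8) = 1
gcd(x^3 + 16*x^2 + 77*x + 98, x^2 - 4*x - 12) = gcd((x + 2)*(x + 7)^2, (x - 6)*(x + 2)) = x + 2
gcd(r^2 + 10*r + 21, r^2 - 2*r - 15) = r + 3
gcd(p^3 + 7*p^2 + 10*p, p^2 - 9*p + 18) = 1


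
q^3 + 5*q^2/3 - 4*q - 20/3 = (q - 2)*(q + 5/3)*(q + 2)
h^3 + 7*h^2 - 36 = (h - 2)*(h + 3)*(h + 6)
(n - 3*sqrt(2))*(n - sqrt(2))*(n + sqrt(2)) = n^3 - 3*sqrt(2)*n^2 - 2*n + 6*sqrt(2)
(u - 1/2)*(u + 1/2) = u^2 - 1/4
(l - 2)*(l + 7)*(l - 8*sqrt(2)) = l^3 - 8*sqrt(2)*l^2 + 5*l^2 - 40*sqrt(2)*l - 14*l + 112*sqrt(2)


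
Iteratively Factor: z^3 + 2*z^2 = (z)*(z^2 + 2*z) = z*(z + 2)*(z)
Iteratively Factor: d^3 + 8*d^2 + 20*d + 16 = (d + 2)*(d^2 + 6*d + 8) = (d + 2)*(d + 4)*(d + 2)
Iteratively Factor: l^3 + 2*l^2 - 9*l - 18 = (l + 3)*(l^2 - l - 6) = (l - 3)*(l + 3)*(l + 2)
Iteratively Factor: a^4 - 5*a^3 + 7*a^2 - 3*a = (a)*(a^3 - 5*a^2 + 7*a - 3) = a*(a - 3)*(a^2 - 2*a + 1) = a*(a - 3)*(a - 1)*(a - 1)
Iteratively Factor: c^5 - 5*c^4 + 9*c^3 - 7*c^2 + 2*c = (c - 2)*(c^4 - 3*c^3 + 3*c^2 - c) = (c - 2)*(c - 1)*(c^3 - 2*c^2 + c) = (c - 2)*(c - 1)^2*(c^2 - c) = (c - 2)*(c - 1)^3*(c)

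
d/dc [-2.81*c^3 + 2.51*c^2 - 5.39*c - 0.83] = -8.43*c^2 + 5.02*c - 5.39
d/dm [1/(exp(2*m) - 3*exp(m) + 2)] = (3 - 2*exp(m))*exp(m)/(exp(2*m) - 3*exp(m) + 2)^2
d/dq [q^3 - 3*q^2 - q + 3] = 3*q^2 - 6*q - 1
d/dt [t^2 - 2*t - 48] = 2*t - 2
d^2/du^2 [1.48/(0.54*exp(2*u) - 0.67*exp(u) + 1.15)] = ((0.9916 - 3.1968*exp(u))*(0.54*exp(2*u) - 0.67*exp(u) + 1.15) + 1.48*(1.08*exp(u) - 0.67)*(2.16*exp(u) - 1.34)*exp(u))*exp(u)/(0.54*exp(2*u) - 0.67*exp(u) + 1.15)^3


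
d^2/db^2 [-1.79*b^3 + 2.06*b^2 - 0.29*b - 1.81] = 4.12 - 10.74*b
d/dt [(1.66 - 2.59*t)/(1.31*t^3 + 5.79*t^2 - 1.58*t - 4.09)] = (6.7858*t^3 + 8.4723*t^2 - 19.2228*t + 13.2159)/(1.7161*t^6 + 15.1698*t^5 + 29.3845*t^4 - 29.0122*t^3 - 44.8658*t^2 + 12.9244*t + 16.7281)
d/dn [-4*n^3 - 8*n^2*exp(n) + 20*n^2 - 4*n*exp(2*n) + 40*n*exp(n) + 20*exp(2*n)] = -8*n^2*exp(n) - 12*n^2 - 8*n*exp(2*n) + 24*n*exp(n) + 40*n + 36*exp(2*n) + 40*exp(n)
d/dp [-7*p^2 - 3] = -14*p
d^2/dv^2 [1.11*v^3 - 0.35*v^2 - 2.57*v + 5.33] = 6.66*v - 0.7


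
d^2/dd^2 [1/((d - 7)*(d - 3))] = 2*((d - 7)^2 + (d - 7)*(d - 3) + (d - 3)^2)/((d - 7)^3*(d - 3)^3)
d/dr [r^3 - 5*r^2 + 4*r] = 3*r^2 - 10*r + 4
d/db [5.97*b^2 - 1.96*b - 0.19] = 11.94*b - 1.96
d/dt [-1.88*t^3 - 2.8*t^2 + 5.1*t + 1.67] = -5.64*t^2 - 5.6*t + 5.1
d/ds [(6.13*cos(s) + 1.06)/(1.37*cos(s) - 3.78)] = 24.6236*sin(s)/(1.37*cos(s) - 3.78)^2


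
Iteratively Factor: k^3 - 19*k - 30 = (k + 2)*(k^2 - 2*k - 15) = (k - 5)*(k + 2)*(k + 3)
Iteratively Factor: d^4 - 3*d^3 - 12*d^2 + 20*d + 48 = (d + 2)*(d^3 - 5*d^2 - 2*d + 24) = (d + 2)^2*(d^2 - 7*d + 12) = (d - 3)*(d + 2)^2*(d - 4)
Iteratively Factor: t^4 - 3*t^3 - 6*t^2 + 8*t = (t + 2)*(t^3 - 5*t^2 + 4*t) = (t - 4)*(t + 2)*(t^2 - t) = (t - 4)*(t - 1)*(t + 2)*(t)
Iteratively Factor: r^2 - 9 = (r - 3)*(r + 3)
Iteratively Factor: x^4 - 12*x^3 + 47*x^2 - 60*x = (x)*(x^3 - 12*x^2 + 47*x - 60) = x*(x - 3)*(x^2 - 9*x + 20) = x*(x - 4)*(x - 3)*(x - 5)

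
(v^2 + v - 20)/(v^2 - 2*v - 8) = (v + 5)/(v + 2)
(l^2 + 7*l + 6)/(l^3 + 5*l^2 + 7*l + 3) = (l + 6)/(l^2 + 4*l + 3)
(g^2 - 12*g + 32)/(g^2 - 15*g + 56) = (g - 4)/(g - 7)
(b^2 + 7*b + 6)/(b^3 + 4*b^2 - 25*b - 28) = (b + 6)/(b^2 + 3*b - 28)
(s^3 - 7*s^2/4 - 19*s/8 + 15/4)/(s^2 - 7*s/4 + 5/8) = (2*s^2 - s - 6)/(2*s - 1)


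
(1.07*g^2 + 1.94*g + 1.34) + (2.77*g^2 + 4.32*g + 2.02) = 3.84*g^2 + 6.26*g + 3.36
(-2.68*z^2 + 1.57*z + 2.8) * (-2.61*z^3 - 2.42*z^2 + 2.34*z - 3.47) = 6.9948*z^5 + 2.3879*z^4 - 17.3786*z^3 + 6.1974*z^2 + 1.1041*z - 9.716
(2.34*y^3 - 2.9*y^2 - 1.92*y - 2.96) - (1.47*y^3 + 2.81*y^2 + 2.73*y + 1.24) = 0.87*y^3 - 5.71*y^2 - 4.65*y - 4.2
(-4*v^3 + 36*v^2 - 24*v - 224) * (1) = -4*v^3 + 36*v^2 - 24*v - 224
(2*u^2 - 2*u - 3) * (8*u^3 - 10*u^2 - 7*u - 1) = 16*u^5 - 36*u^4 - 18*u^3 + 42*u^2 + 23*u + 3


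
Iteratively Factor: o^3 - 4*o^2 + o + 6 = (o - 3)*(o^2 - o - 2) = (o - 3)*(o + 1)*(o - 2)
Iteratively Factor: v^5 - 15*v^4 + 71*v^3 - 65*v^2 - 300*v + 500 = (v - 2)*(v^4 - 13*v^3 + 45*v^2 + 25*v - 250) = (v - 5)*(v - 2)*(v^3 - 8*v^2 + 5*v + 50) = (v - 5)^2*(v - 2)*(v^2 - 3*v - 10) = (v - 5)^3*(v - 2)*(v + 2)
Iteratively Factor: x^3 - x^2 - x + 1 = (x - 1)*(x^2 - 1) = (x - 1)^2*(x + 1)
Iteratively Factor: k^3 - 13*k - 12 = (k - 4)*(k^2 + 4*k + 3) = (k - 4)*(k + 3)*(k + 1)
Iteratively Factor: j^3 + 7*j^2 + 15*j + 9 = (j + 3)*(j^2 + 4*j + 3) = (j + 1)*(j + 3)*(j + 3)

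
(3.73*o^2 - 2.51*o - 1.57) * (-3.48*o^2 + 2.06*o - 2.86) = -12.9804*o^4 + 16.4186*o^3 - 10.3748*o^2 + 3.9444*o + 4.4902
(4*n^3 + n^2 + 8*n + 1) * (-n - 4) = -4*n^4 - 17*n^3 - 12*n^2 - 33*n - 4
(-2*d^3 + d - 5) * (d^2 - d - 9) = -2*d^5 + 2*d^4 + 19*d^3 - 6*d^2 - 4*d + 45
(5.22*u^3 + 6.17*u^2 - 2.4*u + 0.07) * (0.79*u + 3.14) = 4.1238*u^4 + 21.2651*u^3 + 17.4778*u^2 - 7.4807*u + 0.2198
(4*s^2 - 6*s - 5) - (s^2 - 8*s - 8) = 3*s^2 + 2*s + 3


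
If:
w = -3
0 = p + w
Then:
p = 3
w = -3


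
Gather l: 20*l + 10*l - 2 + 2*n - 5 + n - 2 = 30*l + 3*n - 9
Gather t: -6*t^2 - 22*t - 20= -6*t^2 - 22*t - 20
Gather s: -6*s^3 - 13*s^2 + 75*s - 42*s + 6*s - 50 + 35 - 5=-6*s^3 - 13*s^2 + 39*s - 20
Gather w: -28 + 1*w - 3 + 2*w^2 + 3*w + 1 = 2*w^2 + 4*w - 30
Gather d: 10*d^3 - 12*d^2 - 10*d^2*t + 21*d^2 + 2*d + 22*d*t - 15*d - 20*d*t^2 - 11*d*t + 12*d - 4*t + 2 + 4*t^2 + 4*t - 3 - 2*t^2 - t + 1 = 10*d^3 + d^2*(9 - 10*t) + d*(-20*t^2 + 11*t - 1) + 2*t^2 - t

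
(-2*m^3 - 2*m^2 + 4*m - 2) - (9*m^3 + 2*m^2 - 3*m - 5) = -11*m^3 - 4*m^2 + 7*m + 3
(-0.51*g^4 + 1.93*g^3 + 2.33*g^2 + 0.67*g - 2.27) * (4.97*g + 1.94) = -2.5347*g^5 + 8.6027*g^4 + 15.3243*g^3 + 7.8501*g^2 - 9.9821*g - 4.4038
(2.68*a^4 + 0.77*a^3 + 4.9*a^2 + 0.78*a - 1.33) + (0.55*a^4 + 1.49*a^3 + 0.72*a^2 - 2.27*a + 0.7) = 3.23*a^4 + 2.26*a^3 + 5.62*a^2 - 1.49*a - 0.63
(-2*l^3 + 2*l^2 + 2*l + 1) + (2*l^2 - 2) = -2*l^3 + 4*l^2 + 2*l - 1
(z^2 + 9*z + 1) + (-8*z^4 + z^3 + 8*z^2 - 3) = -8*z^4 + z^3 + 9*z^2 + 9*z - 2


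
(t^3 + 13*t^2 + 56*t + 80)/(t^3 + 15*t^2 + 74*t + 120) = (t + 4)/(t + 6)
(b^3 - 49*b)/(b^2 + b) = (b^2 - 49)/(b + 1)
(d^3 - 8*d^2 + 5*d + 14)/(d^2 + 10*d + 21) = (d^3 - 8*d^2 + 5*d + 14)/(d^2 + 10*d + 21)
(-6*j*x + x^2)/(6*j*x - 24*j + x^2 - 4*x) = x*(-6*j + x)/(6*j*x - 24*j + x^2 - 4*x)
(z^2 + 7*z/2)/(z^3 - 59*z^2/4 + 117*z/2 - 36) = 2*z*(2*z + 7)/(4*z^3 - 59*z^2 + 234*z - 144)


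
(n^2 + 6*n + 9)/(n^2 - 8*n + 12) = (n^2 + 6*n + 9)/(n^2 - 8*n + 12)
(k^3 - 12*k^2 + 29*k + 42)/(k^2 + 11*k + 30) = (k^3 - 12*k^2 + 29*k + 42)/(k^2 + 11*k + 30)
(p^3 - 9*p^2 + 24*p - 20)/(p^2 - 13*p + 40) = (p^2 - 4*p + 4)/(p - 8)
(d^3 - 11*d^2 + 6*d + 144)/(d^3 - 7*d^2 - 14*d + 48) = (d - 6)/(d - 2)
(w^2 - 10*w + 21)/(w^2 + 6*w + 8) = (w^2 - 10*w + 21)/(w^2 + 6*w + 8)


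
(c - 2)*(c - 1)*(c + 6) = c^3 + 3*c^2 - 16*c + 12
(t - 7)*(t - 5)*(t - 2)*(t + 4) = t^4 - 10*t^3 + 3*t^2 + 166*t - 280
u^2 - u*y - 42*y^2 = (u - 7*y)*(u + 6*y)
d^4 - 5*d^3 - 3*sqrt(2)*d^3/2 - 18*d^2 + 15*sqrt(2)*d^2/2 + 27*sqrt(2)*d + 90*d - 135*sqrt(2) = (d - 5)*(d - 3*sqrt(2))*(d - 3*sqrt(2)/2)*(d + 3*sqrt(2))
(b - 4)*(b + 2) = b^2 - 2*b - 8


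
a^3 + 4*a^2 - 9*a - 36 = (a - 3)*(a + 3)*(a + 4)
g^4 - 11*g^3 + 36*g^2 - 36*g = g*(g - 6)*(g - 3)*(g - 2)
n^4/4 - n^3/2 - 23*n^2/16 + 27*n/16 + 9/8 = (n/4 + 1/2)*(n - 3)*(n - 3/2)*(n + 1/2)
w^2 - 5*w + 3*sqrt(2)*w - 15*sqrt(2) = (w - 5)*(w + 3*sqrt(2))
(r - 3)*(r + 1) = r^2 - 2*r - 3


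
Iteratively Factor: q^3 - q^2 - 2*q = (q - 2)*(q^2 + q) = q*(q - 2)*(q + 1)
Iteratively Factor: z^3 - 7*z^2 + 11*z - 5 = (z - 1)*(z^2 - 6*z + 5) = (z - 5)*(z - 1)*(z - 1)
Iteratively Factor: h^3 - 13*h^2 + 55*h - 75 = (h - 5)*(h^2 - 8*h + 15) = (h - 5)^2*(h - 3)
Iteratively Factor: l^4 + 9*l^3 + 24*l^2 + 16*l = (l)*(l^3 + 9*l^2 + 24*l + 16) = l*(l + 4)*(l^2 + 5*l + 4) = l*(l + 4)^2*(l + 1)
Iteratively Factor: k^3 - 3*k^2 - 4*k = (k + 1)*(k^2 - 4*k) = k*(k + 1)*(k - 4)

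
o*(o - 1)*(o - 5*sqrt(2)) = o^3 - 5*sqrt(2)*o^2 - o^2 + 5*sqrt(2)*o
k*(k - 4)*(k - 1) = k^3 - 5*k^2 + 4*k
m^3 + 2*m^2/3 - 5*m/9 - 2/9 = (m - 2/3)*(m + 1/3)*(m + 1)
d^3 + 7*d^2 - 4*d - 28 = (d - 2)*(d + 2)*(d + 7)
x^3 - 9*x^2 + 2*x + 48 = (x - 8)*(x - 3)*(x + 2)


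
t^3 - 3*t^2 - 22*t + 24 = (t - 6)*(t - 1)*(t + 4)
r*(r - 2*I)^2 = r^3 - 4*I*r^2 - 4*r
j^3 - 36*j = j*(j - 6)*(j + 6)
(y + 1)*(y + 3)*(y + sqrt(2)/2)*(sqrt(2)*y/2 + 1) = sqrt(2)*y^4/2 + 3*y^3/2 + 2*sqrt(2)*y^3 + 2*sqrt(2)*y^2 + 6*y^2 + 2*sqrt(2)*y + 9*y/2 + 3*sqrt(2)/2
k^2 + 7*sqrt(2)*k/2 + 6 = (k + 3*sqrt(2)/2)*(k + 2*sqrt(2))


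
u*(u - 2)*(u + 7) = u^3 + 5*u^2 - 14*u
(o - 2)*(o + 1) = o^2 - o - 2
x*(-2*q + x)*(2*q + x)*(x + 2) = -4*q^2*x^2 - 8*q^2*x + x^4 + 2*x^3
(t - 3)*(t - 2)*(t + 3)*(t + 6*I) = t^4 - 2*t^3 + 6*I*t^3 - 9*t^2 - 12*I*t^2 + 18*t - 54*I*t + 108*I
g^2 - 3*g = g*(g - 3)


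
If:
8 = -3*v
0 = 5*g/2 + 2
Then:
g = -4/5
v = -8/3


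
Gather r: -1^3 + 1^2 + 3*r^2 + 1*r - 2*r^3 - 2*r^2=-2*r^3 + r^2 + r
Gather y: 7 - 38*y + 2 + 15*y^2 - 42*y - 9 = 15*y^2 - 80*y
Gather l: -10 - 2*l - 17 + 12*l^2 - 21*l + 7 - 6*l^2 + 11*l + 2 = 6*l^2 - 12*l - 18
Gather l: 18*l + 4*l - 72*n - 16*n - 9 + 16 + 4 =22*l - 88*n + 11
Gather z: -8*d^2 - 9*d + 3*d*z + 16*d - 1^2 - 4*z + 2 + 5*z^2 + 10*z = -8*d^2 + 7*d + 5*z^2 + z*(3*d + 6) + 1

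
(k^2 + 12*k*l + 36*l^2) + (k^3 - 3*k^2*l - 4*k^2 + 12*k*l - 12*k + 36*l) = k^3 - 3*k^2*l - 3*k^2 + 24*k*l - 12*k + 36*l^2 + 36*l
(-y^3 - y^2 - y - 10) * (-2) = 2*y^3 + 2*y^2 + 2*y + 20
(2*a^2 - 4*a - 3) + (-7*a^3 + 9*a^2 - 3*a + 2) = -7*a^3 + 11*a^2 - 7*a - 1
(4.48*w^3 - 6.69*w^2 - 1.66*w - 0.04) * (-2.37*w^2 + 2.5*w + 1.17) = -10.6176*w^5 + 27.0553*w^4 - 7.5492*w^3 - 11.8825*w^2 - 2.0422*w - 0.0468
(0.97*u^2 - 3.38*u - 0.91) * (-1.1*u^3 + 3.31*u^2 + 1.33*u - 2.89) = -1.067*u^5 + 6.9287*u^4 - 8.8967*u^3 - 10.3108*u^2 + 8.5579*u + 2.6299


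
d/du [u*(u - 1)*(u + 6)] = 3*u^2 + 10*u - 6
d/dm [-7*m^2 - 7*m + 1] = -14*m - 7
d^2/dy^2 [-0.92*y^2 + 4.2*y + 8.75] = -1.84000000000000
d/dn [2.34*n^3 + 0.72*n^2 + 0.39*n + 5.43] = 7.02*n^2 + 1.44*n + 0.39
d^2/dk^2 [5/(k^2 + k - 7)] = 10*(-k^2 - k + (2*k + 1)^2 + 7)/(k^2 + k - 7)^3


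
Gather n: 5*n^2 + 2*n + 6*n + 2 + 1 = 5*n^2 + 8*n + 3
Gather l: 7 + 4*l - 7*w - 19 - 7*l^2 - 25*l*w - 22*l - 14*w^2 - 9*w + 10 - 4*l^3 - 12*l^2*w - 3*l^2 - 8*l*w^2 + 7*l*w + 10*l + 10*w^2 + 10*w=-4*l^3 + l^2*(-12*w - 10) + l*(-8*w^2 - 18*w - 8) - 4*w^2 - 6*w - 2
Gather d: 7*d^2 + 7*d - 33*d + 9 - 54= 7*d^2 - 26*d - 45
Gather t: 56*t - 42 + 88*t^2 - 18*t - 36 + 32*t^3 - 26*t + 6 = 32*t^3 + 88*t^2 + 12*t - 72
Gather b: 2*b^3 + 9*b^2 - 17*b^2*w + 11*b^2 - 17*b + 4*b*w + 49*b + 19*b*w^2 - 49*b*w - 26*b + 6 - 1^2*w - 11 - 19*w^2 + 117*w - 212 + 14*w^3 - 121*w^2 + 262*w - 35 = 2*b^3 + b^2*(20 - 17*w) + b*(19*w^2 - 45*w + 6) + 14*w^3 - 140*w^2 + 378*w - 252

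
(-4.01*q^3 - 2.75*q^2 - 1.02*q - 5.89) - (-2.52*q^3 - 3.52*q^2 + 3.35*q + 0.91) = -1.49*q^3 + 0.77*q^2 - 4.37*q - 6.8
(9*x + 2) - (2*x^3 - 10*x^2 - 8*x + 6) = -2*x^3 + 10*x^2 + 17*x - 4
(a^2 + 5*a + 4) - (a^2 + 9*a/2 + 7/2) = a/2 + 1/2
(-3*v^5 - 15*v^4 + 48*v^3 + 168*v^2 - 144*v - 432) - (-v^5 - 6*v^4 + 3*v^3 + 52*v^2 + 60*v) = -2*v^5 - 9*v^4 + 45*v^3 + 116*v^2 - 204*v - 432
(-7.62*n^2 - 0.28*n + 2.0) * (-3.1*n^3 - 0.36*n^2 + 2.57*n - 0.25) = 23.622*n^5 + 3.6112*n^4 - 25.6826*n^3 + 0.4654*n^2 + 5.21*n - 0.5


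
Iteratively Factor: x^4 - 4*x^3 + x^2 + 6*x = (x - 3)*(x^3 - x^2 - 2*x) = x*(x - 3)*(x^2 - x - 2) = x*(x - 3)*(x + 1)*(x - 2)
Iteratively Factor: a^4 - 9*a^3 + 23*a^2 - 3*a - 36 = (a + 1)*(a^3 - 10*a^2 + 33*a - 36) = (a - 3)*(a + 1)*(a^2 - 7*a + 12) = (a - 3)^2*(a + 1)*(a - 4)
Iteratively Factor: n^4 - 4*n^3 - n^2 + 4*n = (n)*(n^3 - 4*n^2 - n + 4) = n*(n - 1)*(n^2 - 3*n - 4) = n*(n - 1)*(n + 1)*(n - 4)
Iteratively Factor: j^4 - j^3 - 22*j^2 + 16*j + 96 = (j - 4)*(j^3 + 3*j^2 - 10*j - 24) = (j - 4)*(j + 2)*(j^2 + j - 12) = (j - 4)*(j - 3)*(j + 2)*(j + 4)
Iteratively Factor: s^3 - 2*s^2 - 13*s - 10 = (s - 5)*(s^2 + 3*s + 2) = (s - 5)*(s + 1)*(s + 2)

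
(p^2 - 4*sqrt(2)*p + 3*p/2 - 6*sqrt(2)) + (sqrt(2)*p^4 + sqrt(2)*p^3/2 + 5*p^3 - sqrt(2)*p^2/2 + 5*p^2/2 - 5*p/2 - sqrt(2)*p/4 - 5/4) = sqrt(2)*p^4 + sqrt(2)*p^3/2 + 5*p^3 - sqrt(2)*p^2/2 + 7*p^2/2 - 17*sqrt(2)*p/4 - p - 6*sqrt(2) - 5/4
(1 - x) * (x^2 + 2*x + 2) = -x^3 - x^2 + 2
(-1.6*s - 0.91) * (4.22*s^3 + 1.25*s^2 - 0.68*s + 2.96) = -6.752*s^4 - 5.8402*s^3 - 0.0494999999999999*s^2 - 4.1172*s - 2.6936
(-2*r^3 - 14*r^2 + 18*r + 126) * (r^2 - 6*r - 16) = -2*r^5 - 2*r^4 + 134*r^3 + 242*r^2 - 1044*r - 2016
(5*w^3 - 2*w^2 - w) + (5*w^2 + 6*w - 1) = 5*w^3 + 3*w^2 + 5*w - 1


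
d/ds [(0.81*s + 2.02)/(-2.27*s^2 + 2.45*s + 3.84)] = (1.8387*s^2 + 9.1708*s - 1.8386)/(5.1529*s^4 - 11.123*s^3 - 11.4311*s^2 + 18.816*s + 14.7456)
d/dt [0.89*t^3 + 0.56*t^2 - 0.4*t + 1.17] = 2.67*t^2 + 1.12*t - 0.4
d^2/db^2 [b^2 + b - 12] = 2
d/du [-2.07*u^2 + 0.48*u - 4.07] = 0.48 - 4.14*u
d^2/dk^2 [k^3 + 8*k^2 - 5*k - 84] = 6*k + 16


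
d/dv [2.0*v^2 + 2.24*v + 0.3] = 4.0*v + 2.24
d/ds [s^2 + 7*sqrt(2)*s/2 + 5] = 2*s + 7*sqrt(2)/2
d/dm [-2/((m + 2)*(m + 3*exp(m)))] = 2*(m + (m + 2)*(3*exp(m) + 1) + 3*exp(m))/((m + 2)^2*(m + 3*exp(m))^2)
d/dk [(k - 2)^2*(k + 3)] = (k - 2)*(3*k + 4)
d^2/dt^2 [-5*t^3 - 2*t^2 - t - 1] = -30*t - 4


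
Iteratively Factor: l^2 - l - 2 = (l - 2)*(l + 1)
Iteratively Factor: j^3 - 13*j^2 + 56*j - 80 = (j - 5)*(j^2 - 8*j + 16) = (j - 5)*(j - 4)*(j - 4)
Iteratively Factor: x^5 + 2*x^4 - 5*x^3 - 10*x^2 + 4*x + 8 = (x - 1)*(x^4 + 3*x^3 - 2*x^2 - 12*x - 8) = (x - 1)*(x + 1)*(x^3 + 2*x^2 - 4*x - 8) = (x - 2)*(x - 1)*(x + 1)*(x^2 + 4*x + 4) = (x - 2)*(x - 1)*(x + 1)*(x + 2)*(x + 2)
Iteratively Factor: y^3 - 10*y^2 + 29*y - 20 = (y - 5)*(y^2 - 5*y + 4) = (y - 5)*(y - 4)*(y - 1)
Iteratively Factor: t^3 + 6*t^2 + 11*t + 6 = (t + 3)*(t^2 + 3*t + 2) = (t + 1)*(t + 3)*(t + 2)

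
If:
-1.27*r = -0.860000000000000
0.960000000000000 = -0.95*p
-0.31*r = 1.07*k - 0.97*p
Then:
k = -1.11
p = -1.01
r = 0.68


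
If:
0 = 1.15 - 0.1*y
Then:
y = 11.50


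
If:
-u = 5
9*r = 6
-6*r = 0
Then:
No Solution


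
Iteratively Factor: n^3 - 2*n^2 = (n)*(n^2 - 2*n) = n^2*(n - 2)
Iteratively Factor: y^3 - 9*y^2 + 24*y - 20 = (y - 2)*(y^2 - 7*y + 10) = (y - 2)^2*(y - 5)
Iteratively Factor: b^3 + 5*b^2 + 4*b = (b)*(b^2 + 5*b + 4) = b*(b + 4)*(b + 1)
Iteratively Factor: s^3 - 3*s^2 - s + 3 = (s - 1)*(s^2 - 2*s - 3) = (s - 1)*(s + 1)*(s - 3)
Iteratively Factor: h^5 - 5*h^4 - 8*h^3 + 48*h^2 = (h - 4)*(h^4 - h^3 - 12*h^2) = h*(h - 4)*(h^3 - h^2 - 12*h) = h*(h - 4)^2*(h^2 + 3*h) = h^2*(h - 4)^2*(h + 3)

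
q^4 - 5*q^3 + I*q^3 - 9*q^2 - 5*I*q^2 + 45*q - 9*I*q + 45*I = (q - 5)*(q - 3)*(q + 3)*(q + I)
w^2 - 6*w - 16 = (w - 8)*(w + 2)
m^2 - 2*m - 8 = (m - 4)*(m + 2)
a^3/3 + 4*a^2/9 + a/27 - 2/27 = (a/3 + 1/3)*(a - 1/3)*(a + 2/3)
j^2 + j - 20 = (j - 4)*(j + 5)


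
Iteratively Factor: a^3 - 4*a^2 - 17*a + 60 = (a - 5)*(a^2 + a - 12) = (a - 5)*(a + 4)*(a - 3)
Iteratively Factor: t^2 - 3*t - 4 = (t + 1)*(t - 4)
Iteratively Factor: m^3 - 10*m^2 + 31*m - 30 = (m - 2)*(m^2 - 8*m + 15) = (m - 5)*(m - 2)*(m - 3)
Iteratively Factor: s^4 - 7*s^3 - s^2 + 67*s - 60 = (s - 1)*(s^3 - 6*s^2 - 7*s + 60) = (s - 5)*(s - 1)*(s^2 - s - 12) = (s - 5)*(s - 1)*(s + 3)*(s - 4)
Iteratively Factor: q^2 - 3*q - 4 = (q - 4)*(q + 1)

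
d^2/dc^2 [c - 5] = 0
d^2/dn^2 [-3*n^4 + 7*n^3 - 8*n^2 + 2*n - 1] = -36*n^2 + 42*n - 16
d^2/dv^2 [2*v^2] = 4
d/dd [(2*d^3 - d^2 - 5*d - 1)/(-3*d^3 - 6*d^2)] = (-5*d^3 - 10*d^2 - 13*d - 4)/(3*d^3*(d^2 + 4*d + 4))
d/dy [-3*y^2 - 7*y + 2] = -6*y - 7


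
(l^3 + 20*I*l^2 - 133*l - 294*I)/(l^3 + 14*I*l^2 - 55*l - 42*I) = (l + 7*I)/(l + I)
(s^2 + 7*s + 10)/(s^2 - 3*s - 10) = (s + 5)/(s - 5)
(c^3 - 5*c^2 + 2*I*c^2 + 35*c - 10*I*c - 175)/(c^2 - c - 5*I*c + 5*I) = (c^2 + c*(-5 + 7*I) - 35*I)/(c - 1)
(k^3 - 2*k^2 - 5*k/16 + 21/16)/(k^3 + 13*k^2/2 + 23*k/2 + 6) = (16*k^3 - 32*k^2 - 5*k + 21)/(8*(2*k^3 + 13*k^2 + 23*k + 12))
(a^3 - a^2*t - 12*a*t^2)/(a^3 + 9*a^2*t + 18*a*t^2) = (a - 4*t)/(a + 6*t)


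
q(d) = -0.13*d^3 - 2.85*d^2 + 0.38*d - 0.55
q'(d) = -0.39*d^2 - 5.7*d + 0.38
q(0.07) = -0.54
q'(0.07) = -0.02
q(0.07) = -0.54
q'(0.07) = -0.02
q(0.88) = -2.51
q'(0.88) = -4.94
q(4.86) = -80.94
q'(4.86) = -36.53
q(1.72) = -8.99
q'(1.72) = -10.58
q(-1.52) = -7.26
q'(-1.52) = 8.14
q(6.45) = -151.55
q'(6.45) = -52.61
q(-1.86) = -10.28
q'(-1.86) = 9.63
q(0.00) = -0.55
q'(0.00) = 0.38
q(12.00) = -631.03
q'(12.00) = -124.18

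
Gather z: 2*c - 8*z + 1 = 2*c - 8*z + 1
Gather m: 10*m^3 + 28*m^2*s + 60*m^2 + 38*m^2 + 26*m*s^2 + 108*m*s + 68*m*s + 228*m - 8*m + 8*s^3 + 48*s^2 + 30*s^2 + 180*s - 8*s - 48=10*m^3 + m^2*(28*s + 98) + m*(26*s^2 + 176*s + 220) + 8*s^3 + 78*s^2 + 172*s - 48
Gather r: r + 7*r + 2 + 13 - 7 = 8*r + 8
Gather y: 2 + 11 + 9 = 22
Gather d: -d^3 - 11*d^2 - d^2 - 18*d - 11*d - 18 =-d^3 - 12*d^2 - 29*d - 18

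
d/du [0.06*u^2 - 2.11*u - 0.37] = 0.12*u - 2.11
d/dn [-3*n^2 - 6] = -6*n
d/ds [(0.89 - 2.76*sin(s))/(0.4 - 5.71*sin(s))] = 3.9779*cos(s)/(5.71*sin(s) - 0.4)^2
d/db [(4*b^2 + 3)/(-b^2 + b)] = (4*b^2 + 6*b - 3)/(b^2*(b^2 - 2*b + 1))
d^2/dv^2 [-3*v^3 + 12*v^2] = 24 - 18*v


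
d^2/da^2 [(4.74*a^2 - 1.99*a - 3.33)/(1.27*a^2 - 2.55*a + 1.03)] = (7.105427357601e-15*a^4 + 24.281638*a^3 - 69.428106*a^2 + 80.323944*a - 34.990842)/(2.048383*a^6 - 12.338685*a^5 + 29.758386*a^4 - 36.595305*a^3 + 24.134754*a^2 - 8.115885*a + 1.092727)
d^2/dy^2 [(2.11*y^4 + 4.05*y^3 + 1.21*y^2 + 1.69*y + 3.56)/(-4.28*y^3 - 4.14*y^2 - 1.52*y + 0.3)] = (54.319512*y^6 - 123.584784*y^5 - 990.932424*y^4 - 1065.130816*y^3 - 531.315912*y^2 - 176.621328*y - 27.052168)/(78.402752*y^9 + 227.514528*y^8 + 303.604368*y^7 + 216.070488*y^6 + 75.927552*y^5 + 1.559448*y^4 - 6.659632*y^3 - 0.96156*y^2 + 0.4104*y - 0.027)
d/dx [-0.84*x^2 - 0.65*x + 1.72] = -1.68*x - 0.65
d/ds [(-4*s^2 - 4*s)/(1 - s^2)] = -4/(s^2 - 2*s + 1)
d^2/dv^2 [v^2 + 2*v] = 2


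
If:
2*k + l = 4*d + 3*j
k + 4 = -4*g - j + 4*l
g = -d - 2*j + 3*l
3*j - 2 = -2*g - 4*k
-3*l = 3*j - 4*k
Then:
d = -23/72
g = -11/8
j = 29/36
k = 7/12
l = -1/36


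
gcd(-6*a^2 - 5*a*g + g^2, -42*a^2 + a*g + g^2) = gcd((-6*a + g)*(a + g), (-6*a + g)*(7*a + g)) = 6*a - g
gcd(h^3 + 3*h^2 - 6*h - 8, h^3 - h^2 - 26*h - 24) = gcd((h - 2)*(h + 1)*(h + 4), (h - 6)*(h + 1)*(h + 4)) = h^2 + 5*h + 4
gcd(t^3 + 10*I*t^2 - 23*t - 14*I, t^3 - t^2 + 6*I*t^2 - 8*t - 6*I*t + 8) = t + 2*I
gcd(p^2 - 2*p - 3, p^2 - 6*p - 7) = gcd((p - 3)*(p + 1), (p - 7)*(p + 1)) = p + 1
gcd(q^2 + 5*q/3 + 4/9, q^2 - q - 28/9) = q + 4/3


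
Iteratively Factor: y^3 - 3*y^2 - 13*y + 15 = (y + 3)*(y^2 - 6*y + 5) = (y - 5)*(y + 3)*(y - 1)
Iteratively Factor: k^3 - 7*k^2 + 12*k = (k)*(k^2 - 7*k + 12) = k*(k - 4)*(k - 3)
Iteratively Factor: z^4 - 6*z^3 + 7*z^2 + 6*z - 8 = (z + 1)*(z^3 - 7*z^2 + 14*z - 8) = (z - 4)*(z + 1)*(z^2 - 3*z + 2) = (z - 4)*(z - 1)*(z + 1)*(z - 2)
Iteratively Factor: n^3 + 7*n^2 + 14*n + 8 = (n + 4)*(n^2 + 3*n + 2) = (n + 1)*(n + 4)*(n + 2)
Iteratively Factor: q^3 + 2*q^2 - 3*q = (q)*(q^2 + 2*q - 3) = q*(q - 1)*(q + 3)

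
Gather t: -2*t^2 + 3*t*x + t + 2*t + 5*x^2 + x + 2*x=-2*t^2 + t*(3*x + 3) + 5*x^2 + 3*x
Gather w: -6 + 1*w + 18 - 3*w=12 - 2*w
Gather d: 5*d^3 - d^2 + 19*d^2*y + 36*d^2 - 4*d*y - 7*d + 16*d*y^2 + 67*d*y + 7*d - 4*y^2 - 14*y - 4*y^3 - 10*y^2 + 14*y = 5*d^3 + d^2*(19*y + 35) + d*(16*y^2 + 63*y) - 4*y^3 - 14*y^2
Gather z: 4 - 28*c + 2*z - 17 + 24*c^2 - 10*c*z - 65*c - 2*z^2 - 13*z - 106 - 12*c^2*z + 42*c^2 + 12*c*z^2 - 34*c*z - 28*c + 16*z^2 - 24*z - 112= 66*c^2 - 121*c + z^2*(12*c + 14) + z*(-12*c^2 - 44*c - 35) - 231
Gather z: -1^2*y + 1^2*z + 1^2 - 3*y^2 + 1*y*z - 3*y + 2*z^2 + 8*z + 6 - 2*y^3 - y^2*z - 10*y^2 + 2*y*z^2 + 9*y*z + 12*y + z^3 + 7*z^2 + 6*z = -2*y^3 - 13*y^2 + 8*y + z^3 + z^2*(2*y + 9) + z*(-y^2 + 10*y + 15) + 7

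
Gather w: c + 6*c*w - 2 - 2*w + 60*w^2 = c + 60*w^2 + w*(6*c - 2) - 2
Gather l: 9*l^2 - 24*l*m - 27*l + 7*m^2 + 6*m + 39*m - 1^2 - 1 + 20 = 9*l^2 + l*(-24*m - 27) + 7*m^2 + 45*m + 18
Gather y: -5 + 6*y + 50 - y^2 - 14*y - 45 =-y^2 - 8*y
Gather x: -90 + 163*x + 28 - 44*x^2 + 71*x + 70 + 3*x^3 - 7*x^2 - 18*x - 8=3*x^3 - 51*x^2 + 216*x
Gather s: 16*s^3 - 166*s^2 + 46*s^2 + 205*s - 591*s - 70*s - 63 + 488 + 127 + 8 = 16*s^3 - 120*s^2 - 456*s + 560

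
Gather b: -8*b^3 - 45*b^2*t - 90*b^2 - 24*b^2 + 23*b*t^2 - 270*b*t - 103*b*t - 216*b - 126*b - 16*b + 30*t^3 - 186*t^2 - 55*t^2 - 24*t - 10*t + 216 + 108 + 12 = -8*b^3 + b^2*(-45*t - 114) + b*(23*t^2 - 373*t - 358) + 30*t^3 - 241*t^2 - 34*t + 336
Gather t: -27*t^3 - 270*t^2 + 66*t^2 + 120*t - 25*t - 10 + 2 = -27*t^3 - 204*t^2 + 95*t - 8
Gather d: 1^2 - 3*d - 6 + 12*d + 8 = 9*d + 3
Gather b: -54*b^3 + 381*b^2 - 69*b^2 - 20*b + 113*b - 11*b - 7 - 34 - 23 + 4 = -54*b^3 + 312*b^2 + 82*b - 60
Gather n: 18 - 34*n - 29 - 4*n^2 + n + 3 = -4*n^2 - 33*n - 8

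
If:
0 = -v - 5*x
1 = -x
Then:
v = 5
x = -1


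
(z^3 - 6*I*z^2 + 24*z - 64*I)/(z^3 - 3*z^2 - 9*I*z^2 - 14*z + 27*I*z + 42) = (z^2 - 4*I*z + 32)/(z^2 - z*(3 + 7*I) + 21*I)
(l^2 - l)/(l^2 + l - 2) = l/(l + 2)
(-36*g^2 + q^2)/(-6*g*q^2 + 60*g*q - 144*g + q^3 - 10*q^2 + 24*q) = (6*g + q)/(q^2 - 10*q + 24)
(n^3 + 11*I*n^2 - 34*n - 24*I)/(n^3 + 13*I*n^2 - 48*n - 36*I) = (n + 4*I)/(n + 6*I)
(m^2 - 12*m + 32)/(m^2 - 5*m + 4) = (m - 8)/(m - 1)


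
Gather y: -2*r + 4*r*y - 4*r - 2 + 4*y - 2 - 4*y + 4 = 4*r*y - 6*r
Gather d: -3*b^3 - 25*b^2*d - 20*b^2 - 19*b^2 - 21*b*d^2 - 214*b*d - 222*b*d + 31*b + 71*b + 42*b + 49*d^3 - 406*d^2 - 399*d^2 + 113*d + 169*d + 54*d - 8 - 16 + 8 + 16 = -3*b^3 - 39*b^2 + 144*b + 49*d^3 + d^2*(-21*b - 805) + d*(-25*b^2 - 436*b + 336)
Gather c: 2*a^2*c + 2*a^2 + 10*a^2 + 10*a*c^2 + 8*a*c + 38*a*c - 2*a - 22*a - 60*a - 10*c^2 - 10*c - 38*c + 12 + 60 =12*a^2 - 84*a + c^2*(10*a - 10) + c*(2*a^2 + 46*a - 48) + 72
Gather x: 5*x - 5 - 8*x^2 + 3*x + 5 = -8*x^2 + 8*x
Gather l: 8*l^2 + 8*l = 8*l^2 + 8*l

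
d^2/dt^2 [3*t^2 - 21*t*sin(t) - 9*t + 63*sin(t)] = 21*t*sin(t) - 63*sin(t) - 42*cos(t) + 6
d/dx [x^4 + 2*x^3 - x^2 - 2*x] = 4*x^3 + 6*x^2 - 2*x - 2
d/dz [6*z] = 6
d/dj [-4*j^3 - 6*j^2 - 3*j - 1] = -12*j^2 - 12*j - 3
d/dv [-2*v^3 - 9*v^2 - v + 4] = -6*v^2 - 18*v - 1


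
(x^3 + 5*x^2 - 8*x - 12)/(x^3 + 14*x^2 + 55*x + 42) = (x - 2)/(x + 7)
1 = 1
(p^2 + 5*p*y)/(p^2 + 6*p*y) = (p + 5*y)/(p + 6*y)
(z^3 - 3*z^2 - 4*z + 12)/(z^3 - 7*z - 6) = (z - 2)/(z + 1)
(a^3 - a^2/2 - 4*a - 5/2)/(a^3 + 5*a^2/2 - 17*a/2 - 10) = (a + 1)/(a + 4)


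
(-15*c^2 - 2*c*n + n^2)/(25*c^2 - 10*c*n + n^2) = (-3*c - n)/(5*c - n)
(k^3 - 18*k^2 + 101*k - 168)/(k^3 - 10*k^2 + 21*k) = (k - 8)/k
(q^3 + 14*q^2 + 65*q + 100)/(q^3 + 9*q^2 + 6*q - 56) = (q^2 + 10*q + 25)/(q^2 + 5*q - 14)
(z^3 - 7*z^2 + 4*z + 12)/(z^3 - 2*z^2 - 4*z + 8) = (z^2 - 5*z - 6)/(z^2 - 4)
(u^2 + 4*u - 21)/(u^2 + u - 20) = (u^2 + 4*u - 21)/(u^2 + u - 20)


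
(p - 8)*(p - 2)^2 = p^3 - 12*p^2 + 36*p - 32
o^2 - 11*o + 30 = (o - 6)*(o - 5)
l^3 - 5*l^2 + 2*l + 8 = (l - 4)*(l - 2)*(l + 1)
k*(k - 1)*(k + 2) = k^3 + k^2 - 2*k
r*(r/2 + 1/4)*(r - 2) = r^3/2 - 3*r^2/4 - r/2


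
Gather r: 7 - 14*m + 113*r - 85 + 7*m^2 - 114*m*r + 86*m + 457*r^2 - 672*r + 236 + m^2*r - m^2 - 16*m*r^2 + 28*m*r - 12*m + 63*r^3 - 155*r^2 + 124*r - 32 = 6*m^2 + 60*m + 63*r^3 + r^2*(302 - 16*m) + r*(m^2 - 86*m - 435) + 126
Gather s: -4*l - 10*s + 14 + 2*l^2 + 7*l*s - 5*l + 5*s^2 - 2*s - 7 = 2*l^2 - 9*l + 5*s^2 + s*(7*l - 12) + 7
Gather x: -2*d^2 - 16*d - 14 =-2*d^2 - 16*d - 14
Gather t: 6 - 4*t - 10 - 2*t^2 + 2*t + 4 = -2*t^2 - 2*t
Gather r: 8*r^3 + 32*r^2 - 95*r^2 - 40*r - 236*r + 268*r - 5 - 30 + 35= 8*r^3 - 63*r^2 - 8*r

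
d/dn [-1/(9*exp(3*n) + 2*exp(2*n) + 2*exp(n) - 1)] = (27*exp(2*n) + 4*exp(n) + 2)*exp(n)/(9*exp(3*n) + 2*exp(2*n) + 2*exp(n) - 1)^2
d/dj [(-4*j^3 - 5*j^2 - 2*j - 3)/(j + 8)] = (-8*j^3 - 101*j^2 - 80*j - 13)/(j^2 + 16*j + 64)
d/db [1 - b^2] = -2*b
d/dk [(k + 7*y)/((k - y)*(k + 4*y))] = ((k - y)*(k + 4*y) - (k - y)*(k + 7*y) - (k + 4*y)*(k + 7*y))/((k - y)^2*(k + 4*y)^2)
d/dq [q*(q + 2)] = 2*q + 2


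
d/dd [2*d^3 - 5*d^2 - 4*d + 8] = 6*d^2 - 10*d - 4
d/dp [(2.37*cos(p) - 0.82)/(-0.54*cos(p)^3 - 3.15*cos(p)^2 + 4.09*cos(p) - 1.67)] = (-2.5596*cos(p)^3 - 6.1371*cos(p)^2 + 5.166*cos(p) + 0.6041)*sin(p)/(0.2916*cos(p)^6 + 3.402*cos(p)^5 + 5.5053*cos(p)^4 - 23.9634*cos(p)^3 + 27.2491*cos(p)^2 - 13.6606*cos(p) + 2.7889)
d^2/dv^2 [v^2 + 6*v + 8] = 2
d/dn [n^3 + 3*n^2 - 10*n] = 3*n^2 + 6*n - 10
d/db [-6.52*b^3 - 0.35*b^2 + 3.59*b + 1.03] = -19.56*b^2 - 0.7*b + 3.59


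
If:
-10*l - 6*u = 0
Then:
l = -3*u/5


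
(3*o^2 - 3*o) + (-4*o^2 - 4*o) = -o^2 - 7*o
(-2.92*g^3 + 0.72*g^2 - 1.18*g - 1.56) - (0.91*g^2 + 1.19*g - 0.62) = -2.92*g^3 - 0.19*g^2 - 2.37*g - 0.94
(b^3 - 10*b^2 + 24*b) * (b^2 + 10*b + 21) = b^5 - 55*b^3 + 30*b^2 + 504*b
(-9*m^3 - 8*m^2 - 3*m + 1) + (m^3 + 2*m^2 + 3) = -8*m^3 - 6*m^2 - 3*m + 4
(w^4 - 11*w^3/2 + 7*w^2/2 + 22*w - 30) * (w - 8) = w^5 - 27*w^4/2 + 95*w^3/2 - 6*w^2 - 206*w + 240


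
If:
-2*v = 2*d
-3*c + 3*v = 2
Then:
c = v - 2/3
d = -v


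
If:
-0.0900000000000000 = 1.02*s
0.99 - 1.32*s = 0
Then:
No Solution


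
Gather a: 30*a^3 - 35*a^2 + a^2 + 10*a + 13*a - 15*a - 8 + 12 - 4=30*a^3 - 34*a^2 + 8*a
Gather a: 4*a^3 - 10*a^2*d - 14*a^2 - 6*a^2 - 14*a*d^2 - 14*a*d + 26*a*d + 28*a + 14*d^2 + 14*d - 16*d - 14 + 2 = 4*a^3 + a^2*(-10*d - 20) + a*(-14*d^2 + 12*d + 28) + 14*d^2 - 2*d - 12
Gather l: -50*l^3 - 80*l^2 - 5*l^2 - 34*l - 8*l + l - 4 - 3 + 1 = -50*l^3 - 85*l^2 - 41*l - 6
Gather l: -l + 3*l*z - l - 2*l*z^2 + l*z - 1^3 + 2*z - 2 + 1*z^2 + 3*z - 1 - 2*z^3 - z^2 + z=l*(-2*z^2 + 4*z - 2) - 2*z^3 + 6*z - 4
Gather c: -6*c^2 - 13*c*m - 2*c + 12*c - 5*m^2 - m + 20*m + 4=-6*c^2 + c*(10 - 13*m) - 5*m^2 + 19*m + 4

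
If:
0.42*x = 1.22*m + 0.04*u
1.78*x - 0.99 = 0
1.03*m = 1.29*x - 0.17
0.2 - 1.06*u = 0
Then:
No Solution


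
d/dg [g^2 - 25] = 2*g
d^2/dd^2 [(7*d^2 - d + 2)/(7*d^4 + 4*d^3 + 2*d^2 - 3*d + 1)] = 2*(1029*d^8 + 294*d^7 + 770*d^6 + 1632*d^5 + 21*d^4 - 56*d^3 - 150*d^2 - 54*d + 18)/(343*d^12 + 588*d^11 + 630*d^10 - 41*d^9 - 177*d^8 - 180*d^7 + 185*d^6 - 6*d^5 + 15*d^4 - 51*d^3 + 33*d^2 - 9*d + 1)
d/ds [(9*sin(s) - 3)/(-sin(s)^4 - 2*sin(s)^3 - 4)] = 3*(9*sin(s)^4 + 8*sin(s)^3 - 6*sin(s)^2 - 12)*cos(s)/(sin(s)^4 + 2*sin(s)^3 + 4)^2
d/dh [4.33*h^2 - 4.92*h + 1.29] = 8.66*h - 4.92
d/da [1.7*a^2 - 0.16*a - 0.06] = 3.4*a - 0.16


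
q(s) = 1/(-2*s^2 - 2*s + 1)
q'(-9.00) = 0.00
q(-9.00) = -0.00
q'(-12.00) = 0.00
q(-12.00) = 0.00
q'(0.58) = 6.23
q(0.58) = -1.20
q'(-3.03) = -0.08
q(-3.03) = -0.09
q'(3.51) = 0.02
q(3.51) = -0.03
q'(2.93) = 0.03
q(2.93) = -0.05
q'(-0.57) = -0.13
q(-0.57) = 0.67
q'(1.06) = 0.55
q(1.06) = -0.30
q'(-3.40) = -0.05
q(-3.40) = -0.07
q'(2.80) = 0.03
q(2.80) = -0.05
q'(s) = (4*s + 2)/(-2*s^2 - 2*s + 1)^2 = 2*(2*s + 1)/(2*s^2 + 2*s - 1)^2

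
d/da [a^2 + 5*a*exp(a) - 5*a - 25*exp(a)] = 5*a*exp(a) + 2*a - 20*exp(a) - 5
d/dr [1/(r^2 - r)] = (1 - 2*r)/(r^2*(r - 1)^2)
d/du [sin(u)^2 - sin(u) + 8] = sin(2*u) - cos(u)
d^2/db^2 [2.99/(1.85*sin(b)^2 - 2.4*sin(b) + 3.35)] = (-40.9331*sin(b)^4 + 39.8268*sin(b)^3 + 118.29935*sin(b)^2 - 103.6932*sin(b) - 2.61624999999999)/(1.85*sin(b)^2 - 2.4*sin(b) + 3.35)^3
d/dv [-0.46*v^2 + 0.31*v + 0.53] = 0.31 - 0.92*v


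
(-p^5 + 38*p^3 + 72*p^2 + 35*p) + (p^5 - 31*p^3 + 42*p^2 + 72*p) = 7*p^3 + 114*p^2 + 107*p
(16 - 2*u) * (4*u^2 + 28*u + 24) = -8*u^3 + 8*u^2 + 400*u + 384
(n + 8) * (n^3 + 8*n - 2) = n^4 + 8*n^3 + 8*n^2 + 62*n - 16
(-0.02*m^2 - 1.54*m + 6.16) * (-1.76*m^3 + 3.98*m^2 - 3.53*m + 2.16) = 0.0352*m^5 + 2.6308*m^4 - 16.9002*m^3 + 29.9098*m^2 - 25.0712*m + 13.3056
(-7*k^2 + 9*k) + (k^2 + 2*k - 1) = -6*k^2 + 11*k - 1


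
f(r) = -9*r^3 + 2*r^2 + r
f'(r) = -27*r^2 + 4*r + 1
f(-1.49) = 32.72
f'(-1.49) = -64.90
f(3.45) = -342.32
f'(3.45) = -306.57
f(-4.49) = 850.50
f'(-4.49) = -561.28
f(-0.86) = 6.34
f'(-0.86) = -22.41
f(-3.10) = 284.24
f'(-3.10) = -270.87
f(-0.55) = 1.55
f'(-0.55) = -9.37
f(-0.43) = 0.66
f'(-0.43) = -5.71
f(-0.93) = 8.04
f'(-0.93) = -26.07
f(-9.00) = 6714.00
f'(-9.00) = -2222.00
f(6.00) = -1866.00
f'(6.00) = -947.00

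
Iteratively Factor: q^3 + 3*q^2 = (q + 3)*(q^2) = q*(q + 3)*(q)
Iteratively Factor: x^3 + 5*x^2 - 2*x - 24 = (x - 2)*(x^2 + 7*x + 12) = (x - 2)*(x + 3)*(x + 4)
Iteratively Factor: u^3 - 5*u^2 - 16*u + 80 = (u + 4)*(u^2 - 9*u + 20) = (u - 4)*(u + 4)*(u - 5)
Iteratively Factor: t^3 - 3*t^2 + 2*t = (t - 2)*(t^2 - t) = t*(t - 2)*(t - 1)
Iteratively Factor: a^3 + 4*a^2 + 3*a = (a)*(a^2 + 4*a + 3) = a*(a + 1)*(a + 3)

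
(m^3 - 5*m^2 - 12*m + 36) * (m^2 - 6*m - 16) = m^5 - 11*m^4 + 2*m^3 + 188*m^2 - 24*m - 576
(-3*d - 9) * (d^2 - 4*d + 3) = -3*d^3 + 3*d^2 + 27*d - 27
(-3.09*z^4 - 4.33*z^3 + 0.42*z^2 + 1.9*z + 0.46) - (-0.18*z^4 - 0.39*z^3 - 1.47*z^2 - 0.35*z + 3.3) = -2.91*z^4 - 3.94*z^3 + 1.89*z^2 + 2.25*z - 2.84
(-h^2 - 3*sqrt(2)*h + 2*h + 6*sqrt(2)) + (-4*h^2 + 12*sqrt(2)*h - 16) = -5*h^2 + 2*h + 9*sqrt(2)*h - 16 + 6*sqrt(2)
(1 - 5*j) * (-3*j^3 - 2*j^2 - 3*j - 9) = 15*j^4 + 7*j^3 + 13*j^2 + 42*j - 9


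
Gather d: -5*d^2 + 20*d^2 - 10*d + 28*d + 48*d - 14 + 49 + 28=15*d^2 + 66*d + 63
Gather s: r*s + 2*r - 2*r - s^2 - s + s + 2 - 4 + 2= r*s - s^2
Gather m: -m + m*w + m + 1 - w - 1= m*w - w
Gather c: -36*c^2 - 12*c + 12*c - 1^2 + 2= 1 - 36*c^2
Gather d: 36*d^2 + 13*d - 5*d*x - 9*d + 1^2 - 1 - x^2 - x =36*d^2 + d*(4 - 5*x) - x^2 - x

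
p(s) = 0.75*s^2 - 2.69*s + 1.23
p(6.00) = 12.09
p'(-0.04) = -2.75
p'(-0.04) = -2.75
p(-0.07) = 1.42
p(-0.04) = 1.34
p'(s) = 1.5*s - 2.69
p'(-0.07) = -2.80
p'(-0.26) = -3.08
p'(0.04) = -2.63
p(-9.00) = 86.19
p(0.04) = 1.12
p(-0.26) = 1.98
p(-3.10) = 16.78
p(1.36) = -1.04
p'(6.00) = 6.31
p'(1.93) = 0.20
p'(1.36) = -0.65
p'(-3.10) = -7.34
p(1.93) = -1.17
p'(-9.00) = -16.19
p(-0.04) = 1.34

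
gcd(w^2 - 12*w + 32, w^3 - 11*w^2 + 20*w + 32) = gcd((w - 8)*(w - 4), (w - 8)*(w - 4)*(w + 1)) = w^2 - 12*w + 32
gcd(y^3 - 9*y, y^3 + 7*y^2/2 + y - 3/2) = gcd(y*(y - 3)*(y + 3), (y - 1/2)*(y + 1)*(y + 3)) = y + 3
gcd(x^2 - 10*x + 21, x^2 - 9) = x - 3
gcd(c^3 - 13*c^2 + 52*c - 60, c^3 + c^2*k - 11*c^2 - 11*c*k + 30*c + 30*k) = c^2 - 11*c + 30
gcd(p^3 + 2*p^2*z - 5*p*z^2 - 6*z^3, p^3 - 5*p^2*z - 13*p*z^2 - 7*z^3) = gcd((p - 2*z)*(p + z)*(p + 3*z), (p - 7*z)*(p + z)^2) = p + z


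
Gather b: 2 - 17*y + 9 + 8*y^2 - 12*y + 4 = 8*y^2 - 29*y + 15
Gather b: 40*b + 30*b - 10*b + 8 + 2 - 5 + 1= 60*b + 6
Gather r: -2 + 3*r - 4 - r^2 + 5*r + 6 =-r^2 + 8*r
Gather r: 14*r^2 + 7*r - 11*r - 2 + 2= 14*r^2 - 4*r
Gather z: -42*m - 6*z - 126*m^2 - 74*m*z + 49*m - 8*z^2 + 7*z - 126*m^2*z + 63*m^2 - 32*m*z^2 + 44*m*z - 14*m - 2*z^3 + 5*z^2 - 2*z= -63*m^2 - 7*m - 2*z^3 + z^2*(-32*m - 3) + z*(-126*m^2 - 30*m - 1)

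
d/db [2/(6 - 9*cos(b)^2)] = -8*sin(2*b)/(3*cos(2*b) - 1)^2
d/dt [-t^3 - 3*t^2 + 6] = 3*t*(-t - 2)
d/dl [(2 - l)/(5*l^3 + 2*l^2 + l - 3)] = (-5*l^3 - 2*l^2 - l + (l - 2)*(15*l^2 + 4*l + 1) + 3)/(5*l^3 + 2*l^2 + l - 3)^2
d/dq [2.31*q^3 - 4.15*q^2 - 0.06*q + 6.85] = 6.93*q^2 - 8.3*q - 0.06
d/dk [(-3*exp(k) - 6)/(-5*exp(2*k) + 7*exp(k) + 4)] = 15*(-exp(2*k) - 4*exp(k) + 2)*exp(k)/(25*exp(4*k) - 70*exp(3*k) + 9*exp(2*k) + 56*exp(k) + 16)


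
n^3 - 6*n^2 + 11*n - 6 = (n - 3)*(n - 2)*(n - 1)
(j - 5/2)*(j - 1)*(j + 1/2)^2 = j^4 - 5*j^3/2 - 3*j^2/4 + 13*j/8 + 5/8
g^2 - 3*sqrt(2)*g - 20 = (g - 5*sqrt(2))*(g + 2*sqrt(2))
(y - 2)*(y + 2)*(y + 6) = y^3 + 6*y^2 - 4*y - 24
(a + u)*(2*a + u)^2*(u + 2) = 4*a^3*u + 8*a^3 + 8*a^2*u^2 + 16*a^2*u + 5*a*u^3 + 10*a*u^2 + u^4 + 2*u^3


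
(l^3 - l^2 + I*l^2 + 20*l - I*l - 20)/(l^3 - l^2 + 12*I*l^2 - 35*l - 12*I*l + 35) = (l - 4*I)/(l + 7*I)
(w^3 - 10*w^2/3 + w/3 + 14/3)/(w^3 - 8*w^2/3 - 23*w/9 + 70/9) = 3*(w + 1)/(3*w + 5)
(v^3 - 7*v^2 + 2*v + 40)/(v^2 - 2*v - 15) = (v^2 - 2*v - 8)/(v + 3)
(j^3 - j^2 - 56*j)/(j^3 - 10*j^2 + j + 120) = j*(j + 7)/(j^2 - 2*j - 15)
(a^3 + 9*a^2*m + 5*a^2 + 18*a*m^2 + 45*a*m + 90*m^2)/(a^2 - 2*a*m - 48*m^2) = (a^2 + 3*a*m + 5*a + 15*m)/(a - 8*m)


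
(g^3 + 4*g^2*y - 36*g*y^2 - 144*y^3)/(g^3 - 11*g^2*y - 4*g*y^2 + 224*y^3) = (g^2 - 36*y^2)/(g^2 - 15*g*y + 56*y^2)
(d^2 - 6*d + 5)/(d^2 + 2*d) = (d^2 - 6*d + 5)/(d*(d + 2))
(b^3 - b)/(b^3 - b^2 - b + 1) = b/(b - 1)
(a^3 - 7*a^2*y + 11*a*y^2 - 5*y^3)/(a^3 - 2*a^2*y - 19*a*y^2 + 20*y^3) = (a - y)/(a + 4*y)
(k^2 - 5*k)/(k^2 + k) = (k - 5)/(k + 1)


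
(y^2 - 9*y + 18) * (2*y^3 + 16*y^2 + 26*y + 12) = 2*y^5 - 2*y^4 - 82*y^3 + 66*y^2 + 360*y + 216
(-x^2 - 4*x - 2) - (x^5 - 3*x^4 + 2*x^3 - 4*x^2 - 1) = -x^5 + 3*x^4 - 2*x^3 + 3*x^2 - 4*x - 1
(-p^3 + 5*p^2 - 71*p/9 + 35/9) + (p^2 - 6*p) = -p^3 + 6*p^2 - 125*p/9 + 35/9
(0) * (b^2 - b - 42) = 0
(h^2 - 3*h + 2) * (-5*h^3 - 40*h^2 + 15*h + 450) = -5*h^5 - 25*h^4 + 125*h^3 + 325*h^2 - 1320*h + 900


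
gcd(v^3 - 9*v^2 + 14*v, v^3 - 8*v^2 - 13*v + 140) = v - 7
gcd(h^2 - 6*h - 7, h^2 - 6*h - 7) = h^2 - 6*h - 7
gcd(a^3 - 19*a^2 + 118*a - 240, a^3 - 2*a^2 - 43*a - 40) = a - 8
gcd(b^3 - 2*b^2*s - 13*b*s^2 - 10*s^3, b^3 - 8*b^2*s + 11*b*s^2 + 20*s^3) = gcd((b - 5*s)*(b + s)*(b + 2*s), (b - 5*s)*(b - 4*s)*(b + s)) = -b^2 + 4*b*s + 5*s^2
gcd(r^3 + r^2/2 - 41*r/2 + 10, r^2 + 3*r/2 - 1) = r - 1/2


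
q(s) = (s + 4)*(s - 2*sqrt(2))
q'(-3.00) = -4.83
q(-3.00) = -5.83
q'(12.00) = 25.17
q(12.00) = 146.75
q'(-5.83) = -10.49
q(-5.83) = 15.84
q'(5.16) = 11.49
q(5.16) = 21.36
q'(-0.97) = -0.77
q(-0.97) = -11.51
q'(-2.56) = -3.95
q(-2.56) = -7.76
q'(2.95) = 7.07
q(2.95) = 0.84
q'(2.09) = 5.35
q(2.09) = -4.50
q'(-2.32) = -3.47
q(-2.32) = -8.65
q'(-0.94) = -0.71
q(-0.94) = -11.53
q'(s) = 2*s - 2*sqrt(2) + 4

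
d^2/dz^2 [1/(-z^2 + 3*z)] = 2*(z*(z - 3) - (2*z - 3)^2)/(z^3*(z - 3)^3)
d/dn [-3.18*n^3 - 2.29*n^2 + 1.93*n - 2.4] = -9.54*n^2 - 4.58*n + 1.93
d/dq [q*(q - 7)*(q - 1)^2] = 4*q^3 - 27*q^2 + 30*q - 7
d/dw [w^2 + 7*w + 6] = 2*w + 7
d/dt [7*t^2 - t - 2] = 14*t - 1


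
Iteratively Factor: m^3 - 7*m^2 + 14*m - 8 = (m - 1)*(m^2 - 6*m + 8) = (m - 4)*(m - 1)*(m - 2)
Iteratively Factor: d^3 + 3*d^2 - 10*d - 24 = (d + 4)*(d^2 - d - 6) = (d + 2)*(d + 4)*(d - 3)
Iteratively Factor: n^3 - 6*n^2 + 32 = (n - 4)*(n^2 - 2*n - 8) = (n - 4)*(n + 2)*(n - 4)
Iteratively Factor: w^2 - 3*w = (w - 3)*(w)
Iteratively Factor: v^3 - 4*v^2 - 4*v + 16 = (v - 4)*(v^2 - 4) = (v - 4)*(v + 2)*(v - 2)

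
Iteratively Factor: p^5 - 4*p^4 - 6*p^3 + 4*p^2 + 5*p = (p - 1)*(p^4 - 3*p^3 - 9*p^2 - 5*p) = (p - 1)*(p + 1)*(p^3 - 4*p^2 - 5*p) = p*(p - 1)*(p + 1)*(p^2 - 4*p - 5) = p*(p - 5)*(p - 1)*(p + 1)*(p + 1)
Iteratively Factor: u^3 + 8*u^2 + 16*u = (u + 4)*(u^2 + 4*u) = (u + 4)^2*(u)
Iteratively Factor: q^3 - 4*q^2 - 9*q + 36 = (q - 4)*(q^2 - 9) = (q - 4)*(q - 3)*(q + 3)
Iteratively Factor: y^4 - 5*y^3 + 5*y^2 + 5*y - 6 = (y - 3)*(y^3 - 2*y^2 - y + 2) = (y - 3)*(y - 2)*(y^2 - 1) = (y - 3)*(y - 2)*(y - 1)*(y + 1)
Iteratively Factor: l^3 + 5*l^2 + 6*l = (l + 3)*(l^2 + 2*l) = (l + 2)*(l + 3)*(l)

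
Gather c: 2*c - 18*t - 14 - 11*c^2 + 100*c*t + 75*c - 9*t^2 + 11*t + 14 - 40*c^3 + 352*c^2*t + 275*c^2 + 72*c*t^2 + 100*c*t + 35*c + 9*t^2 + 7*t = -40*c^3 + c^2*(352*t + 264) + c*(72*t^2 + 200*t + 112)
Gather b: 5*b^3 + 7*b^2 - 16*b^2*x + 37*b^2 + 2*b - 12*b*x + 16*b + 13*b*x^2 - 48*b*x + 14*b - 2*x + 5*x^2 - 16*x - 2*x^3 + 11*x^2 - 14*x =5*b^3 + b^2*(44 - 16*x) + b*(13*x^2 - 60*x + 32) - 2*x^3 + 16*x^2 - 32*x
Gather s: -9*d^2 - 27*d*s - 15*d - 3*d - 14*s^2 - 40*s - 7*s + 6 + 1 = -9*d^2 - 18*d - 14*s^2 + s*(-27*d - 47) + 7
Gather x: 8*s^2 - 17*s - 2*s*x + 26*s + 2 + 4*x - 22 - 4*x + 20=8*s^2 - 2*s*x + 9*s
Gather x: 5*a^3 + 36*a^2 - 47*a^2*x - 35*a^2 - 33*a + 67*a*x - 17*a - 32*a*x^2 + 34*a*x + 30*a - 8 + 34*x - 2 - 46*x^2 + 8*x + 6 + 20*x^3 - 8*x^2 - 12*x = 5*a^3 + a^2 - 20*a + 20*x^3 + x^2*(-32*a - 54) + x*(-47*a^2 + 101*a + 30) - 4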